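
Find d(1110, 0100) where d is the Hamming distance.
XOR = 1010, count of 1s = 2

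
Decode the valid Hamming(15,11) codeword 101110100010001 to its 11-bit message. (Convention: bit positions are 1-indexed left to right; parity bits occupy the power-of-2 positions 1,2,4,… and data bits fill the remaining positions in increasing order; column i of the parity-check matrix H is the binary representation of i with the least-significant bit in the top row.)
Parity bits occupy power-of-2 positions; data bits are at positions {3,5,6,7,9,10,11,12,13,14,15} (1-indexed).
Extract: c[3]=1 c[5]=1 c[6]=0 c[7]=1 c[9]=0 c[10]=0 c[11]=1 c[12]=0 c[13]=0 c[14]=0 c[15]=1
Data = 11010010001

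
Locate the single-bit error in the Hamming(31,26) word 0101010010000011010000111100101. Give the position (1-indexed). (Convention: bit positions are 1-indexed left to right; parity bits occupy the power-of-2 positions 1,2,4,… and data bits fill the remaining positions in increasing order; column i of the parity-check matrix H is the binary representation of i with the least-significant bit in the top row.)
Syndrome s = H · r^T (mod 2), r = 0101010010000011010000111100101:
  s[0] = (1010101010101010101010101010101)·(0101010010000011010000111100101) mod 2 = 0+0+0+0+0+0+0+0+1+0+0+0+0+0+1+0+0+0+0+0+0+0+1+0+1+0+0+0+1+0+1 mod 2 = 0
  s[1] = (0110011001100110011001100110011)·(0101010010000011010000111100101) mod 2 = 0+1+0+0+0+1+0+0+0+0+0+0+0+0+1+0+0+1+0+0+0+0+1+0+0+1+0+0+0+0+1 mod 2 = 1
  s[2] = (0001111000011110000111100001111)·(0101010010000011010000111100101) mod 2 = 0+0+0+1+0+1+0+0+0+0+0+0+0+0+1+0+0+0+0+0+0+0+1+0+0+0+0+0+1+0+1 mod 2 = 0
  s[3] = (0000000111111110000000011111111)·(0101010010000011010000111100101) mod 2 = 0+0+0+0+0+0+0+0+1+0+0+0+0+0+1+0+0+0+0+0+0+0+0+1+1+1+0+0+1+0+1 mod 2 = 1
  s[4] = (0000000000000001111111111111111)·(0101010010000011010000111100101) mod 2 = 0+0+0+0+0+0+0+0+0+0+0+0+0+0+0+1+0+1+0+0+0+0+1+1+1+1+0+0+1+0+1 mod 2 = 0
Syndrome = 01010
Column i of H is the binary representation of i, so the syndrome is the binary index of the flipped bit.
Read s = 01010 with s[0] as LSB: 0·2^0 + 1·2^1 + 0·2^2 + 1·2^3 + 0·2^4 = 10.
Error is at bit position 10.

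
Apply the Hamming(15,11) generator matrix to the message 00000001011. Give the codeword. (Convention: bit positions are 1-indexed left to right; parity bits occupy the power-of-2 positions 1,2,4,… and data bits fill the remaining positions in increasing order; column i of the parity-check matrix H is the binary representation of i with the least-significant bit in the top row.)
Codeword c = d · G (mod 2), d = 00000001011:
  c[0] = d·G[:,0] = (00000001011)·(11011010101) mod 2 = 0+0+0+0+0+0+0+0+0+0+1 mod 2 = 1
  c[1] = d·G[:,1] = (00000001011)·(10110110011) mod 2 = 0+0+0+0+0+0+0+0+0+1+1 mod 2 = 0
  c[2] = d·G[:,2] = (00000001011)·(10000000000) mod 2 = 0+0+0+0+0+0+0+0+0+0+0 mod 2 = 0
  c[3] = d·G[:,3] = (00000001011)·(01110001111) mod 2 = 0+0+0+0+0+0+0+1+0+1+1 mod 2 = 1
  c[4] = d·G[:,4] = (00000001011)·(01000000000) mod 2 = 0+0+0+0+0+0+0+0+0+0+0 mod 2 = 0
  c[5] = d·G[:,5] = (00000001011)·(00100000000) mod 2 = 0+0+0+0+0+0+0+0+0+0+0 mod 2 = 0
  c[6] = d·G[:,6] = (00000001011)·(00010000000) mod 2 = 0+0+0+0+0+0+0+0+0+0+0 mod 2 = 0
  c[7] = d·G[:,7] = (00000001011)·(00001111111) mod 2 = 0+0+0+0+0+0+0+1+0+1+1 mod 2 = 1
  c[8] = d·G[:,8] = (00000001011)·(00001000000) mod 2 = 0+0+0+0+0+0+0+0+0+0+0 mod 2 = 0
  c[9] = d·G[:,9] = (00000001011)·(00000100000) mod 2 = 0+0+0+0+0+0+0+0+0+0+0 mod 2 = 0
  c[10] = d·G[:,10] = (00000001011)·(00000010000) mod 2 = 0+0+0+0+0+0+0+0+0+0+0 mod 2 = 0
  c[11] = d·G[:,11] = (00000001011)·(00000001000) mod 2 = 0+0+0+0+0+0+0+1+0+0+0 mod 2 = 1
  c[12] = d·G[:,12] = (00000001011)·(00000000100) mod 2 = 0+0+0+0+0+0+0+0+0+0+0 mod 2 = 0
  c[13] = d·G[:,13] = (00000001011)·(00000000010) mod 2 = 0+0+0+0+0+0+0+0+0+1+0 mod 2 = 1
  c[14] = d·G[:,14] = (00000001011)·(00000000001) mod 2 = 0+0+0+0+0+0+0+0+0+0+1 mod 2 = 1
Codeword = 100100010001011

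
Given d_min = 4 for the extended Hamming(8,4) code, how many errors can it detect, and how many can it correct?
Detection only: up to d_min − 1 = 3 errors.
Correction: up to ⌊(d_min − 1)/2⌋ = ⌊3/2⌋ = 1 errors.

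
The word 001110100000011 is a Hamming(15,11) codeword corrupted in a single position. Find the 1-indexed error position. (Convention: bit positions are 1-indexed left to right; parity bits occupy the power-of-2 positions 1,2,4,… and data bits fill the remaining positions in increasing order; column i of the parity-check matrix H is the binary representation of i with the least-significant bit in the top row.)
Syndrome s = H · r^T (mod 2), r = 001110100000011:
  s[0] = (101010101010101)·(001110100000011) mod 2 = 0+0+1+0+1+0+1+0+0+0+0+0+0+0+1 mod 2 = 0
  s[1] = (011001100110011)·(001110100000011) mod 2 = 0+0+1+0+0+0+1+0+0+0+0+0+0+1+1 mod 2 = 0
  s[2] = (000111100001111)·(001110100000011) mod 2 = 0+0+0+1+1+0+1+0+0+0+0+0+0+1+1 mod 2 = 1
  s[3] = (000000011111111)·(001110100000011) mod 2 = 0+0+0+0+0+0+0+0+0+0+0+0+0+1+1 mod 2 = 0
Syndrome = 0010
Column i of H is the binary representation of i, so the syndrome is the binary index of the flipped bit.
Read s = 0010 with s[0] as LSB: 0·2^0 + 0·2^1 + 1·2^2 + 0·2^3 = 4.
Error is at bit position 4.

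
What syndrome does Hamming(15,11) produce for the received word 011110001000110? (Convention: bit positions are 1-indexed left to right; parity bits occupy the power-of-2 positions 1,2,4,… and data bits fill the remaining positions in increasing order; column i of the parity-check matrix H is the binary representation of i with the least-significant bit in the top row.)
Syndrome s = H · r^T (mod 2), r = 011110001000110:
  s[0] = (101010101010101)·(011110001000110) mod 2 = 0+0+1+0+1+0+0+0+1+0+0+0+1+0+0 mod 2 = 0
  s[1] = (011001100110011)·(011110001000110) mod 2 = 0+1+1+0+0+0+0+0+0+0+0+0+0+1+0 mod 2 = 1
  s[2] = (000111100001111)·(011110001000110) mod 2 = 0+0+0+1+1+0+0+0+0+0+0+0+1+1+0 mod 2 = 0
  s[3] = (000000011111111)·(011110001000110) mod 2 = 0+0+0+0+0+0+0+0+1+0+0+0+1+1+0 mod 2 = 1
Syndrome = 0101
Non-zero syndrome: error at position 10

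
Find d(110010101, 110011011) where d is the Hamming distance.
XOR = 000001110, count of 1s = 3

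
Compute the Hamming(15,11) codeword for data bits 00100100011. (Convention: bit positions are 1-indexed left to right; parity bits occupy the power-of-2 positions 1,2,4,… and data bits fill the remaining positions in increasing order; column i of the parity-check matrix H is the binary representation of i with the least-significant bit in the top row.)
Codeword c = d · G (mod 2), d = 00100100011:
  c[0] = d·G[:,0] = (00100100011)·(11011010101) mod 2 = 0+0+0+0+0+0+0+0+0+0+1 mod 2 = 1
  c[1] = d·G[:,1] = (00100100011)·(10110110011) mod 2 = 0+0+1+0+0+1+0+0+0+1+1 mod 2 = 0
  c[2] = d·G[:,2] = (00100100011)·(10000000000) mod 2 = 0+0+0+0+0+0+0+0+0+0+0 mod 2 = 0
  c[3] = d·G[:,3] = (00100100011)·(01110001111) mod 2 = 0+0+1+0+0+0+0+0+0+1+1 mod 2 = 1
  c[4] = d·G[:,4] = (00100100011)·(01000000000) mod 2 = 0+0+0+0+0+0+0+0+0+0+0 mod 2 = 0
  c[5] = d·G[:,5] = (00100100011)·(00100000000) mod 2 = 0+0+1+0+0+0+0+0+0+0+0 mod 2 = 1
  c[6] = d·G[:,6] = (00100100011)·(00010000000) mod 2 = 0+0+0+0+0+0+0+0+0+0+0 mod 2 = 0
  c[7] = d·G[:,7] = (00100100011)·(00001111111) mod 2 = 0+0+0+0+0+1+0+0+0+1+1 mod 2 = 1
  c[8] = d·G[:,8] = (00100100011)·(00001000000) mod 2 = 0+0+0+0+0+0+0+0+0+0+0 mod 2 = 0
  c[9] = d·G[:,9] = (00100100011)·(00000100000) mod 2 = 0+0+0+0+0+1+0+0+0+0+0 mod 2 = 1
  c[10] = d·G[:,10] = (00100100011)·(00000010000) mod 2 = 0+0+0+0+0+0+0+0+0+0+0 mod 2 = 0
  c[11] = d·G[:,11] = (00100100011)·(00000001000) mod 2 = 0+0+0+0+0+0+0+0+0+0+0 mod 2 = 0
  c[12] = d·G[:,12] = (00100100011)·(00000000100) mod 2 = 0+0+0+0+0+0+0+0+0+0+0 mod 2 = 0
  c[13] = d·G[:,13] = (00100100011)·(00000000010) mod 2 = 0+0+0+0+0+0+0+0+0+1+0 mod 2 = 1
  c[14] = d·G[:,14] = (00100100011)·(00000000001) mod 2 = 0+0+0+0+0+0+0+0+0+0+1 mod 2 = 1
Codeword = 100101010100011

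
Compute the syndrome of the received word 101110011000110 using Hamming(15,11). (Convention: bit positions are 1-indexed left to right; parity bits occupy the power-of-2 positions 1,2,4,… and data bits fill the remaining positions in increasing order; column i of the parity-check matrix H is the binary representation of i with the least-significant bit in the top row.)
Syndrome s = H · r^T (mod 2), r = 101110011000110:
  s[0] = (101010101010101)·(101110011000110) mod 2 = 1+0+1+0+1+0+0+0+1+0+0+0+1+0+0 mod 2 = 1
  s[1] = (011001100110011)·(101110011000110) mod 2 = 0+0+1+0+0+0+0+0+0+0+0+0+0+1+0 mod 2 = 0
  s[2] = (000111100001111)·(101110011000110) mod 2 = 0+0+0+1+1+0+0+0+0+0+0+0+1+1+0 mod 2 = 0
  s[3] = (000000011111111)·(101110011000110) mod 2 = 0+0+0+0+0+0+0+1+1+0+0+0+1+1+0 mod 2 = 0
Syndrome = 1000
Non-zero syndrome: error at position 1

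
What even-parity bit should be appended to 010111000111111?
Sum of data bits: 0+1+0+1+1+1+0+0+0+1+1+1+1+1+1 = 10.
10 mod 2 = 0, so parity bit = 0.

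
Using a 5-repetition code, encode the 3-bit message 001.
Repeat each bit 5× and concatenate:
0→00000  0→00000  1→11111
Codeword = 000000000011111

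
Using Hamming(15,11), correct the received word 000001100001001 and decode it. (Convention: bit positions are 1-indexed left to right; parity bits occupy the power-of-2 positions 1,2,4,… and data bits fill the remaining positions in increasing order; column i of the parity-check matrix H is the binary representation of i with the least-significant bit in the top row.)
Syndrome s = H · r^T (mod 2), r = 000001100001001:
  s[0] = (101010101010101)·(000001100001001) mod 2 = 0+0+0+0+0+0+1+0+0+0+0+0+0+0+1 mod 2 = 0
  s[1] = (011001100110011)·(000001100001001) mod 2 = 0+0+0+0+0+1+1+0+0+0+0+0+0+0+1 mod 2 = 1
  s[2] = (000111100001111)·(000001100001001) mod 2 = 0+0+0+0+0+1+1+0+0+0+0+1+0+0+1 mod 2 = 0
  s[3] = (000000011111111)·(000001100001001) mod 2 = 0+0+0+0+0+0+0+0+0+0+0+1+0+0+1 mod 2 = 0
Syndrome = 0100
Column 2 of H equals this syndrome → error at bit 2 (1-indexed).
Flip bit 2: 000001100001001 → 010001100001001
Extract data bits at positions {3,5,6,7,9,10,11,12,13,14,15}: 00110001001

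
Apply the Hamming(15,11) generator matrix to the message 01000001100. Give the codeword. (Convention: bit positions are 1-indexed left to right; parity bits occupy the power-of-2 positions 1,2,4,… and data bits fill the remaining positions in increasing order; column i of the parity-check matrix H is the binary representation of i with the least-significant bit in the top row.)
Codeword c = d · G (mod 2), d = 01000001100:
  c[0] = d·G[:,0] = (01000001100)·(11011010101) mod 2 = 0+1+0+0+0+0+0+0+1+0+0 mod 2 = 0
  c[1] = d·G[:,1] = (01000001100)·(10110110011) mod 2 = 0+0+0+0+0+0+0+0+0+0+0 mod 2 = 0
  c[2] = d·G[:,2] = (01000001100)·(10000000000) mod 2 = 0+0+0+0+0+0+0+0+0+0+0 mod 2 = 0
  c[3] = d·G[:,3] = (01000001100)·(01110001111) mod 2 = 0+1+0+0+0+0+0+1+1+0+0 mod 2 = 1
  c[4] = d·G[:,4] = (01000001100)·(01000000000) mod 2 = 0+1+0+0+0+0+0+0+0+0+0 mod 2 = 1
  c[5] = d·G[:,5] = (01000001100)·(00100000000) mod 2 = 0+0+0+0+0+0+0+0+0+0+0 mod 2 = 0
  c[6] = d·G[:,6] = (01000001100)·(00010000000) mod 2 = 0+0+0+0+0+0+0+0+0+0+0 mod 2 = 0
  c[7] = d·G[:,7] = (01000001100)·(00001111111) mod 2 = 0+0+0+0+0+0+0+1+1+0+0 mod 2 = 0
  c[8] = d·G[:,8] = (01000001100)·(00001000000) mod 2 = 0+0+0+0+0+0+0+0+0+0+0 mod 2 = 0
  c[9] = d·G[:,9] = (01000001100)·(00000100000) mod 2 = 0+0+0+0+0+0+0+0+0+0+0 mod 2 = 0
  c[10] = d·G[:,10] = (01000001100)·(00000010000) mod 2 = 0+0+0+0+0+0+0+0+0+0+0 mod 2 = 0
  c[11] = d·G[:,11] = (01000001100)·(00000001000) mod 2 = 0+0+0+0+0+0+0+1+0+0+0 mod 2 = 1
  c[12] = d·G[:,12] = (01000001100)·(00000000100) mod 2 = 0+0+0+0+0+0+0+0+1+0+0 mod 2 = 1
  c[13] = d·G[:,13] = (01000001100)·(00000000010) mod 2 = 0+0+0+0+0+0+0+0+0+0+0 mod 2 = 0
  c[14] = d·G[:,14] = (01000001100)·(00000000001) mod 2 = 0+0+0+0+0+0+0+0+0+0+0 mod 2 = 0
Codeword = 000110000001100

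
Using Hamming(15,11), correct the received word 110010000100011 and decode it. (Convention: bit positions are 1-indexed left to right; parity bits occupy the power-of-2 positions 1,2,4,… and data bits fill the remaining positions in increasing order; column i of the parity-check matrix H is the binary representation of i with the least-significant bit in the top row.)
Syndrome s = H · r^T (mod 2), r = 110010000100011:
  s[0] = (101010101010101)·(110010000100011) mod 2 = 1+0+0+0+1+0+0+0+0+0+0+0+0+0+1 mod 2 = 1
  s[1] = (011001100110011)·(110010000100011) mod 2 = 0+1+0+0+0+0+0+0+0+1+0+0+0+1+1 mod 2 = 0
  s[2] = (000111100001111)·(110010000100011) mod 2 = 0+0+0+0+1+0+0+0+0+0+0+0+0+1+1 mod 2 = 1
  s[3] = (000000011111111)·(110010000100011) mod 2 = 0+0+0+0+0+0+0+0+0+1+0+0+0+1+1 mod 2 = 1
Syndrome = 1011
Column 13 of H equals this syndrome → error at bit 13 (1-indexed).
Flip bit 13: 110010000100011 → 110010000100111
Extract data bits at positions {3,5,6,7,9,10,11,12,13,14,15}: 01000100111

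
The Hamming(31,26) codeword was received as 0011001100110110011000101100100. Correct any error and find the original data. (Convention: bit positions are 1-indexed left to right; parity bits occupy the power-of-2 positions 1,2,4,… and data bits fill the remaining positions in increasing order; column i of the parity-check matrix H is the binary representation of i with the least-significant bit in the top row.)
Syndrome s = H · r^T (mod 2), r = 0011001100110110011000101100100:
  s[0] = (1010101010101010101010101010101)·(0011001100110110011000101100100) mod 2 = 0+0+1+0+0+0+1+0+0+0+1+0+0+0+1+0+0+0+1+0+0+0+1+0+1+0+0+0+1+0+0 mod 2 = 0
  s[1] = (0110011001100110011001100110011)·(0011001100110110011000101100100) mod 2 = 0+0+1+0+0+0+1+0+0+0+1+0+0+1+1+0+0+1+1+0+0+0+1+0+0+1+0+0+0+0+0 mod 2 = 1
  s[2] = (0001111000011110000111100001111)·(0011001100110110011000101100100) mod 2 = 0+0+0+1+0+0+1+0+0+0+0+1+0+1+1+0+0+0+0+0+0+0+1+0+0+0+0+0+1+0+0 mod 2 = 1
  s[3] = (0000000111111110000000011111111)·(0011001100110110011000101100100) mod 2 = 0+0+0+0+0+0+0+1+0+0+1+1+0+1+1+0+0+0+0+0+0+0+0+0+1+1+0+0+1+0+0 mod 2 = 0
  s[4] = (0000000000000001111111111111111)·(0011001100110110011000101100100) mod 2 = 0+0+0+0+0+0+0+0+0+0+0+0+0+0+0+0+0+1+1+0+0+0+1+0+1+1+0+0+1+0+0 mod 2 = 0
Syndrome = 01100
Column 6 of H equals this syndrome → error at bit 6 (1-indexed).
Flip bit 6: 0011001100110110011000101100100 → 0011011100110110011000101100100
Extract data bits at positions {3,5,6,7,9,10,11,12,13,14,15,17,18,19,20,21,22,23,24,25,26,27,28,29,30,31}: 10110011011011000101100100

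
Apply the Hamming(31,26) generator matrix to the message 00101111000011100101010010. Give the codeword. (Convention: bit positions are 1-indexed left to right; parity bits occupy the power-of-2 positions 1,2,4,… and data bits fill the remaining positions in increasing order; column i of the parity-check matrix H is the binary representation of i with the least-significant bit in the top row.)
Codeword c = d · G (mod 2), d = 00101111000011100101010010:
  c[0] = d·G[:,0] = (00101111000011100101010010)·(11011010101101010101010101) mod 2 = 0+0+0+0+1+0+1+0+0+0+0+0+0+1+0+0+0+1+0+1+0+1+0+0+0+0 mod 2 = 0
  c[1] = d·G[:,1] = (00101111000011100101010010)·(10110110011011001100110011) mod 2 = 0+0+1+0+0+1+1+0+0+0+0+0+1+1+0+0+0+1+0+0+0+1+0+0+1+0 mod 2 = 0
  c[2] = d·G[:,2] = (00101111000011100101010010)·(10000000000000000000000000) mod 2 = 0+0+0+0+0+0+0+0+0+0+0+0+0+0+0+0+0+0+0+0+0+0+0+0+0+0 mod 2 = 0
  c[3] = d·G[:,3] = (00101111000011100101010010)·(01110001111000111100001111) mod 2 = 0+0+1+0+0+0+0+1+0+0+0+0+0+0+1+0+0+1+0+0+0+0+0+0+1+0 mod 2 = 1
  c[4] = d·G[:,4] = (00101111000011100101010010)·(01000000000000000000000000) mod 2 = 0+0+0+0+0+0+0+0+0+0+0+0+0+0+0+0+0+0+0+0+0+0+0+0+0+0 mod 2 = 0
  c[5] = d·G[:,5] = (00101111000011100101010010)·(00100000000000000000000000) mod 2 = 0+0+1+0+0+0+0+0+0+0+0+0+0+0+0+0+0+0+0+0+0+0+0+0+0+0 mod 2 = 1
  c[6] = d·G[:,6] = (00101111000011100101010010)·(00010000000000000000000000) mod 2 = 0+0+0+0+0+0+0+0+0+0+0+0+0+0+0+0+0+0+0+0+0+0+0+0+0+0 mod 2 = 0
  c[7] = d·G[:,7] = (00101111000011100101010010)·(00001111111000000011111111) mod 2 = 0+0+0+0+1+1+1+1+0+0+0+0+0+0+0+0+0+0+0+1+0+1+0+0+1+0 mod 2 = 1
  c[8] = d·G[:,8] = (00101111000011100101010010)·(00001000000000000000000000) mod 2 = 0+0+0+0+1+0+0+0+0+0+0+0+0+0+0+0+0+0+0+0+0+0+0+0+0+0 mod 2 = 1
  c[9] = d·G[:,9] = (00101111000011100101010010)·(00000100000000000000000000) mod 2 = 0+0+0+0+0+1+0+0+0+0+0+0+0+0+0+0+0+0+0+0+0+0+0+0+0+0 mod 2 = 1
  c[10] = d·G[:,10] = (00101111000011100101010010)·(00000010000000000000000000) mod 2 = 0+0+0+0+0+0+1+0+0+0+0+0+0+0+0+0+0+0+0+0+0+0+0+0+0+0 mod 2 = 1
  c[11] = d·G[:,11] = (00101111000011100101010010)·(00000001000000000000000000) mod 2 = 0+0+0+0+0+0+0+1+0+0+0+0+0+0+0+0+0+0+0+0+0+0+0+0+0+0 mod 2 = 1
  c[12] = d·G[:,12] = (00101111000011100101010010)·(00000000100000000000000000) mod 2 = 0+0+0+0+0+0+0+0+0+0+0+0+0+0+0+0+0+0+0+0+0+0+0+0+0+0 mod 2 = 0
  c[13] = d·G[:,13] = (00101111000011100101010010)·(00000000010000000000000000) mod 2 = 0+0+0+0+0+0+0+0+0+0+0+0+0+0+0+0+0+0+0+0+0+0+0+0+0+0 mod 2 = 0
  c[14] = d·G[:,14] = (00101111000011100101010010)·(00000000001000000000000000) mod 2 = 0+0+0+0+0+0+0+0+0+0+0+0+0+0+0+0+0+0+0+0+0+0+0+0+0+0 mod 2 = 0
  c[15] = d·G[:,15] = (00101111000011100101010010)·(00000000000111111111111111) mod 2 = 0+0+0+0+0+0+0+0+0+0+0+0+1+1+1+0+0+1+0+1+0+1+0+0+1+0 mod 2 = 1
  c[16] = d·G[:,16] = (00101111000011100101010010)·(00000000000100000000000000) mod 2 = 0+0+0+0+0+0+0+0+0+0+0+0+0+0+0+0+0+0+0+0+0+0+0+0+0+0 mod 2 = 0
  c[17] = d·G[:,17] = (00101111000011100101010010)·(00000000000010000000000000) mod 2 = 0+0+0+0+0+0+0+0+0+0+0+0+1+0+0+0+0+0+0+0+0+0+0+0+0+0 mod 2 = 1
  c[18] = d·G[:,18] = (00101111000011100101010010)·(00000000000001000000000000) mod 2 = 0+0+0+0+0+0+0+0+0+0+0+0+0+1+0+0+0+0+0+0+0+0+0+0+0+0 mod 2 = 1
  c[19] = d·G[:,19] = (00101111000011100101010010)·(00000000000000100000000000) mod 2 = 0+0+0+0+0+0+0+0+0+0+0+0+0+0+1+0+0+0+0+0+0+0+0+0+0+0 mod 2 = 1
  c[20] = d·G[:,20] = (00101111000011100101010010)·(00000000000000010000000000) mod 2 = 0+0+0+0+0+0+0+0+0+0+0+0+0+0+0+0+0+0+0+0+0+0+0+0+0+0 mod 2 = 0
  c[21] = d·G[:,21] = (00101111000011100101010010)·(00000000000000001000000000) mod 2 = 0+0+0+0+0+0+0+0+0+0+0+0+0+0+0+0+0+0+0+0+0+0+0+0+0+0 mod 2 = 0
  c[22] = d·G[:,22] = (00101111000011100101010010)·(00000000000000000100000000) mod 2 = 0+0+0+0+0+0+0+0+0+0+0+0+0+0+0+0+0+1+0+0+0+0+0+0+0+0 mod 2 = 1
  c[23] = d·G[:,23] = (00101111000011100101010010)·(00000000000000000010000000) mod 2 = 0+0+0+0+0+0+0+0+0+0+0+0+0+0+0+0+0+0+0+0+0+0+0+0+0+0 mod 2 = 0
  c[24] = d·G[:,24] = (00101111000011100101010010)·(00000000000000000001000000) mod 2 = 0+0+0+0+0+0+0+0+0+0+0+0+0+0+0+0+0+0+0+1+0+0+0+0+0+0 mod 2 = 1
  c[25] = d·G[:,25] = (00101111000011100101010010)·(00000000000000000000100000) mod 2 = 0+0+0+0+0+0+0+0+0+0+0+0+0+0+0+0+0+0+0+0+0+0+0+0+0+0 mod 2 = 0
  c[26] = d·G[:,26] = (00101111000011100101010010)·(00000000000000000000010000) mod 2 = 0+0+0+0+0+0+0+0+0+0+0+0+0+0+0+0+0+0+0+0+0+1+0+0+0+0 mod 2 = 1
  c[27] = d·G[:,27] = (00101111000011100101010010)·(00000000000000000000001000) mod 2 = 0+0+0+0+0+0+0+0+0+0+0+0+0+0+0+0+0+0+0+0+0+0+0+0+0+0 mod 2 = 0
  c[28] = d·G[:,28] = (00101111000011100101010010)·(00000000000000000000000100) mod 2 = 0+0+0+0+0+0+0+0+0+0+0+0+0+0+0+0+0+0+0+0+0+0+0+0+0+0 mod 2 = 0
  c[29] = d·G[:,29] = (00101111000011100101010010)·(00000000000000000000000010) mod 2 = 0+0+0+0+0+0+0+0+0+0+0+0+0+0+0+0+0+0+0+0+0+0+0+0+1+0 mod 2 = 1
  c[30] = d·G[:,30] = (00101111000011100101010010)·(00000000000000000000000001) mod 2 = 0+0+0+0+0+0+0+0+0+0+0+0+0+0+0+0+0+0+0+0+0+0+0+0+0+0 mod 2 = 0
Codeword = 0001010111110001011100101010010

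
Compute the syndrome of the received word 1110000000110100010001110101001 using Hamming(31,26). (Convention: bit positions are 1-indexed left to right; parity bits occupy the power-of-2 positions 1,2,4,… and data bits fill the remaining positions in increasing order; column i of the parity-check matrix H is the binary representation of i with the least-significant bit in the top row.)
Syndrome s = H · r^T (mod 2), r = 1110000000110100010001110101001:
  s[0] = (1010101010101010101010101010101)·(1110000000110100010001110101001) mod 2 = 1+0+1+0+0+0+0+0+0+0+1+0+0+0+0+0+0+0+0+0+0+0+1+0+0+0+0+0+0+0+1 mod 2 = 1
  s[1] = (0110011001100110011001100110011)·(1110000000110100010001110101001) mod 2 = 0+1+1+0+0+0+0+0+0+0+1+0+0+1+0+0+0+1+0+0+0+1+1+0+0+1+0+0+0+0+1 mod 2 = 1
  s[2] = (0001111000011110000111100001111)·(1110000000110100010001110101001) mod 2 = 0+0+0+0+0+0+0+0+0+0+0+1+0+1+0+0+0+0+0+0+0+1+1+0+0+0+0+1+0+0+1 mod 2 = 0
  s[3] = (0000000111111110000000011111111)·(1110000000110100010001110101001) mod 2 = 0+0+0+0+0+0+0+0+0+0+1+1+0+1+0+0+0+0+0+0+0+0+0+1+0+1+0+1+0+0+1 mod 2 = 1
  s[4] = (0000000000000001111111111111111)·(1110000000110100010001110101001) mod 2 = 0+0+0+0+0+0+0+0+0+0+0+0+0+0+0+0+0+1+0+0+0+1+1+1+0+1+0+1+0+0+1 mod 2 = 1
Syndrome = 11011
Non-zero syndrome: error at position 27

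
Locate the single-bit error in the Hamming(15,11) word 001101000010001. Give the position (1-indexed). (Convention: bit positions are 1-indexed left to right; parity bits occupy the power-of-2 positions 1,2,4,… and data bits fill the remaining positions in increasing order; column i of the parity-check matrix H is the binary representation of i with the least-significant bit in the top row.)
Syndrome s = H · r^T (mod 2), r = 001101000010001:
  s[0] = (101010101010101)·(001101000010001) mod 2 = 0+0+1+0+0+0+0+0+0+0+1+0+0+0+1 mod 2 = 1
  s[1] = (011001100110011)·(001101000010001) mod 2 = 0+0+1+0+0+1+0+0+0+0+1+0+0+0+1 mod 2 = 0
  s[2] = (000111100001111)·(001101000010001) mod 2 = 0+0+0+1+0+1+0+0+0+0+0+0+0+0+1 mod 2 = 1
  s[3] = (000000011111111)·(001101000010001) mod 2 = 0+0+0+0+0+0+0+0+0+0+1+0+0+0+1 mod 2 = 0
Syndrome = 1010
Column i of H is the binary representation of i, so the syndrome is the binary index of the flipped bit.
Read s = 1010 with s[0] as LSB: 1·2^0 + 0·2^1 + 1·2^2 + 0·2^3 = 5.
Error is at bit position 5.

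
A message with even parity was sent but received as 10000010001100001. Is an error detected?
Sum of received bits: 1+0+0+0+0+0+1+0+0+0+1+1+0+0+0+0+1 = 5; 5 mod 2 = 1. Result is 1 ≠ 0 → error detected.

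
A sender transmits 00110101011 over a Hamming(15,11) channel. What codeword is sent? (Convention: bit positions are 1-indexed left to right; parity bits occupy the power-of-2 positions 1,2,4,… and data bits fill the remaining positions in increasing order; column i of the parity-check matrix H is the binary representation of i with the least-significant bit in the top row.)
Codeword c = d · G (mod 2), d = 00110101011:
  c[0] = d·G[:,0] = (00110101011)·(11011010101) mod 2 = 0+0+0+1+0+0+0+0+0+0+1 mod 2 = 0
  c[1] = d·G[:,1] = (00110101011)·(10110110011) mod 2 = 0+0+1+1+0+1+0+0+0+1+1 mod 2 = 1
  c[2] = d·G[:,2] = (00110101011)·(10000000000) mod 2 = 0+0+0+0+0+0+0+0+0+0+0 mod 2 = 0
  c[3] = d·G[:,3] = (00110101011)·(01110001111) mod 2 = 0+0+1+1+0+0+0+1+0+1+1 mod 2 = 1
  c[4] = d·G[:,4] = (00110101011)·(01000000000) mod 2 = 0+0+0+0+0+0+0+0+0+0+0 mod 2 = 0
  c[5] = d·G[:,5] = (00110101011)·(00100000000) mod 2 = 0+0+1+0+0+0+0+0+0+0+0 mod 2 = 1
  c[6] = d·G[:,6] = (00110101011)·(00010000000) mod 2 = 0+0+0+1+0+0+0+0+0+0+0 mod 2 = 1
  c[7] = d·G[:,7] = (00110101011)·(00001111111) mod 2 = 0+0+0+0+0+1+0+1+0+1+1 mod 2 = 0
  c[8] = d·G[:,8] = (00110101011)·(00001000000) mod 2 = 0+0+0+0+0+0+0+0+0+0+0 mod 2 = 0
  c[9] = d·G[:,9] = (00110101011)·(00000100000) mod 2 = 0+0+0+0+0+1+0+0+0+0+0 mod 2 = 1
  c[10] = d·G[:,10] = (00110101011)·(00000010000) mod 2 = 0+0+0+0+0+0+0+0+0+0+0 mod 2 = 0
  c[11] = d·G[:,11] = (00110101011)·(00000001000) mod 2 = 0+0+0+0+0+0+0+1+0+0+0 mod 2 = 1
  c[12] = d·G[:,12] = (00110101011)·(00000000100) mod 2 = 0+0+0+0+0+0+0+0+0+0+0 mod 2 = 0
  c[13] = d·G[:,13] = (00110101011)·(00000000010) mod 2 = 0+0+0+0+0+0+0+0+0+1+0 mod 2 = 1
  c[14] = d·G[:,14] = (00110101011)·(00000000001) mod 2 = 0+0+0+0+0+0+0+0+0+0+1 mod 2 = 1
Codeword = 010101100101011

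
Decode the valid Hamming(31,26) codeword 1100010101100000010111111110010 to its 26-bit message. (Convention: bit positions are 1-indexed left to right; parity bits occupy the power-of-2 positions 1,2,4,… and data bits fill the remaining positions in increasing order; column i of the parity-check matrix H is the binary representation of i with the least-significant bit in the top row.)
Parity bits occupy power-of-2 positions; data bits are at positions {3,5,6,7,9,10,11,12,13,14,15,17,18,19,20,21,22,23,24,25,26,27,28,29,30,31} (1-indexed).
Extract: c[3]=0 c[5]=0 c[6]=1 c[7]=0 c[9]=0 c[10]=1 c[11]=1 c[12]=0 c[13]=0 c[14]=0 c[15]=0 c[17]=0 c[18]=1 c[19]=0 c[20]=1 c[21]=1 c[22]=1 c[23]=1 c[24]=1 c[25]=1 c[26]=1 c[27]=1 c[28]=0 c[29]=0 c[30]=1 c[31]=0
Data = 00100110000010111111110010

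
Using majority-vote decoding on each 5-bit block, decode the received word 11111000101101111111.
Split into 5-bit blocks and majority-vote each:
  block 1 = 11111: 5 ones, 0 zeros → 1
  block 2 = 00010: 1 ones, 4 zeros → 0
  block 3 = 11011: 4 ones, 1 zeros → 1
  block 4 = 11111: 5 ones, 0 zeros → 1
Decoded = 1011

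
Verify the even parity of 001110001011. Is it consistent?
Sum of all bits: 0+0+1+1+1+0+0+0+1+0+1+1 = 6; 6 mod 2 = 0. Result is 0 → valid parity.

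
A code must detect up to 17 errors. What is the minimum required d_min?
Detecting e errors requires d_min ≥ e + 1 = 17 + 1 = 18.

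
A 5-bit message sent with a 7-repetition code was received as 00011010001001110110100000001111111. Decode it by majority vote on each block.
Split into 7-bit blocks and majority-vote each:
  block 1 = 0001101: 3 ones, 4 zeros → 0
  block 2 = 0001001: 2 ones, 5 zeros → 0
  block 3 = 1101101: 5 ones, 2 zeros → 1
  block 4 = 0000000: 0 ones, 7 zeros → 0
  block 5 = 1111111: 7 ones, 0 zeros → 1
Decoded = 00101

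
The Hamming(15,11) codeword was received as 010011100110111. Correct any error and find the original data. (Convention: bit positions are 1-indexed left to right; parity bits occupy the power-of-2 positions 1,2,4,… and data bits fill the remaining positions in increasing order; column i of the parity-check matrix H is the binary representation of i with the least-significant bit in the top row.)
Syndrome s = H · r^T (mod 2), r = 010011100110111:
  s[0] = (101010101010101)·(010011100110111) mod 2 = 0+0+0+0+1+0+1+0+0+0+1+0+1+0+1 mod 2 = 1
  s[1] = (011001100110011)·(010011100110111) mod 2 = 0+1+0+0+0+1+1+0+0+1+1+0+0+1+1 mod 2 = 1
  s[2] = (000111100001111)·(010011100110111) mod 2 = 0+0+0+0+1+1+1+0+0+0+0+0+1+1+1 mod 2 = 0
  s[3] = (000000011111111)·(010011100110111) mod 2 = 0+0+0+0+0+0+0+0+0+1+1+0+1+1+1 mod 2 = 1
Syndrome = 1101
Column 11 of H equals this syndrome → error at bit 11 (1-indexed).
Flip bit 11: 010011100110111 → 010011100100111
Extract data bits at positions {3,5,6,7,9,10,11,12,13,14,15}: 01110100111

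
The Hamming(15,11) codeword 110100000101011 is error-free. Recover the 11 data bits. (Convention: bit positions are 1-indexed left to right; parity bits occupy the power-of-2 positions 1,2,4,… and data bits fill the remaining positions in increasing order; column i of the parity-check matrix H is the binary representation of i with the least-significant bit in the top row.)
Parity bits occupy power-of-2 positions; data bits are at positions {3,5,6,7,9,10,11,12,13,14,15} (1-indexed).
Extract: c[3]=0 c[5]=0 c[6]=0 c[7]=0 c[9]=0 c[10]=1 c[11]=0 c[12]=1 c[13]=0 c[14]=1 c[15]=1
Data = 00000101011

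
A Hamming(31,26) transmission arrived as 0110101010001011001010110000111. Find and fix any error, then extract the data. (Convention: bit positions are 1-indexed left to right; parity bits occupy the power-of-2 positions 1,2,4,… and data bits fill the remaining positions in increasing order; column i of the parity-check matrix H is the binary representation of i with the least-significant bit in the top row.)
Syndrome s = H · r^T (mod 2), r = 0110101010001011001010110000111:
  s[0] = (1010101010101010101010101010101)·(0110101010001011001010110000111) mod 2 = 0+0+1+0+1+0+1+0+1+0+0+0+1+0+1+0+0+0+1+0+1+0+1+0+0+0+0+0+1+0+1 mod 2 = 1
  s[1] = (0110011001100110011001100110011)·(0110101010001011001010110000111) mod 2 = 0+1+1+0+0+0+1+0+0+0+0+0+0+0+1+0+0+0+1+0+0+0+1+0+0+0+0+0+0+1+1 mod 2 = 0
  s[2] = (0001111000011110000111100001111)·(0110101010001011001010110000111) mod 2 = 0+0+0+0+1+0+1+0+0+0+0+0+1+0+1+0+0+0+0+0+1+0+1+0+0+0+0+0+1+1+1 mod 2 = 1
  s[3] = (0000000111111110000000011111111)·(0110101010001011001010110000111) mod 2 = 0+0+0+0+0+0+0+0+1+0+0+0+1+0+1+0+0+0+0+0+0+0+0+1+0+0+0+0+1+1+1 mod 2 = 1
  s[4] = (0000000000000001111111111111111)·(0110101010001011001010110000111) mod 2 = 0+0+0+0+0+0+0+0+0+0+0+0+0+0+0+1+0+0+1+0+1+0+1+1+0+0+0+0+1+1+1 mod 2 = 0
Syndrome = 10110
Column 13 of H equals this syndrome → error at bit 13 (1-indexed).
Flip bit 13: 0110101010001011001010110000111 → 0110101010000011001010110000111
Extract data bits at positions {3,5,6,7,9,10,11,12,13,14,15,17,18,19,20,21,22,23,24,25,26,27,28,29,30,31}: 11011000001001010110000111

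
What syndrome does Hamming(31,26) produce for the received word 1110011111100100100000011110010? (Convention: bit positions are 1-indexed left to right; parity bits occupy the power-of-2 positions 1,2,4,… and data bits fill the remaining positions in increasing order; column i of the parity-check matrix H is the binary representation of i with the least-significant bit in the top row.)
Syndrome s = H · r^T (mod 2), r = 1110011111100100100000011110010:
  s[0] = (1010101010101010101010101010101)·(1110011111100100100000011110010) mod 2 = 1+0+1+0+0+0+1+0+1+0+1+0+0+0+0+0+1+0+0+0+0+0+0+0+1+0+1+0+0+0+0 mod 2 = 0
  s[1] = (0110011001100110011001100110011)·(1110011111100100100000011110010) mod 2 = 0+1+1+0+0+1+1+0+0+1+1+0+0+1+0+0+0+0+0+0+0+0+0+0+0+1+1+0+0+1+0 mod 2 = 0
  s[2] = (0001111000011110000111100001111)·(1110011111100100100000011110010) mod 2 = 0+0+0+0+0+1+1+0+0+0+0+0+0+1+0+0+0+0+0+0+0+0+0+0+0+0+0+0+0+1+0 mod 2 = 0
  s[3] = (0000000111111110000000011111111)·(1110011111100100100000011110010) mod 2 = 0+0+0+0+0+0+0+1+1+1+1+0+0+1+0+0+0+0+0+0+0+0+0+1+1+1+1+0+0+1+0 mod 2 = 0
  s[4] = (0000000000000001111111111111111)·(1110011111100100100000011110010) mod 2 = 0+0+0+0+0+0+0+0+0+0+0+0+0+0+0+0+1+0+0+0+0+0+0+1+1+1+1+0+0+1+0 mod 2 = 0
Syndrome = 00000
s = 0: no error detected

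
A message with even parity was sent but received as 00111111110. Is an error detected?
Sum of received bits: 0+0+1+1+1+1+1+1+1+1+0 = 8; 8 mod 2 = 0. Result is 0 → no error detected.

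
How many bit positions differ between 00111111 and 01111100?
XOR = 01000011, count of 1s = 3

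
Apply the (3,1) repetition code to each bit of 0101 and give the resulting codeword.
Repeat each bit 3× and concatenate:
0→000  1→111  0→000  1→111
Codeword = 000111000111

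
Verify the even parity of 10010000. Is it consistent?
Sum of all bits: 1+0+0+1+0+0+0+0 = 2; 2 mod 2 = 0. Result is 0 → valid parity.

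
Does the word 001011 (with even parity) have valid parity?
Sum of all bits: 0+0+1+0+1+1 = 3; 3 mod 2 = 1. Result is 1 → parity error detected.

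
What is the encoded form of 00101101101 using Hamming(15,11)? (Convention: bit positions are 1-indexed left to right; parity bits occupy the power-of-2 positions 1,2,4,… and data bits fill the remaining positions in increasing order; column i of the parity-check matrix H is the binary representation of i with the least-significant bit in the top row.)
Codeword c = d · G (mod 2), d = 00101101101:
  c[0] = d·G[:,0] = (00101101101)·(11011010101) mod 2 = 0+0+0+0+1+0+0+0+1+0+1 mod 2 = 1
  c[1] = d·G[:,1] = (00101101101)·(10110110011) mod 2 = 0+0+1+0+0+1+0+0+0+0+1 mod 2 = 1
  c[2] = d·G[:,2] = (00101101101)·(10000000000) mod 2 = 0+0+0+0+0+0+0+0+0+0+0 mod 2 = 0
  c[3] = d·G[:,3] = (00101101101)·(01110001111) mod 2 = 0+0+1+0+0+0+0+1+1+0+1 mod 2 = 0
  c[4] = d·G[:,4] = (00101101101)·(01000000000) mod 2 = 0+0+0+0+0+0+0+0+0+0+0 mod 2 = 0
  c[5] = d·G[:,5] = (00101101101)·(00100000000) mod 2 = 0+0+1+0+0+0+0+0+0+0+0 mod 2 = 1
  c[6] = d·G[:,6] = (00101101101)·(00010000000) mod 2 = 0+0+0+0+0+0+0+0+0+0+0 mod 2 = 0
  c[7] = d·G[:,7] = (00101101101)·(00001111111) mod 2 = 0+0+0+0+1+1+0+1+1+0+1 mod 2 = 1
  c[8] = d·G[:,8] = (00101101101)·(00001000000) mod 2 = 0+0+0+0+1+0+0+0+0+0+0 mod 2 = 1
  c[9] = d·G[:,9] = (00101101101)·(00000100000) mod 2 = 0+0+0+0+0+1+0+0+0+0+0 mod 2 = 1
  c[10] = d·G[:,10] = (00101101101)·(00000010000) mod 2 = 0+0+0+0+0+0+0+0+0+0+0 mod 2 = 0
  c[11] = d·G[:,11] = (00101101101)·(00000001000) mod 2 = 0+0+0+0+0+0+0+1+0+0+0 mod 2 = 1
  c[12] = d·G[:,12] = (00101101101)·(00000000100) mod 2 = 0+0+0+0+0+0+0+0+1+0+0 mod 2 = 1
  c[13] = d·G[:,13] = (00101101101)·(00000000010) mod 2 = 0+0+0+0+0+0+0+0+0+0+0 mod 2 = 0
  c[14] = d·G[:,14] = (00101101101)·(00000000001) mod 2 = 0+0+0+0+0+0+0+0+0+0+1 mod 2 = 1
Codeword = 110001011101101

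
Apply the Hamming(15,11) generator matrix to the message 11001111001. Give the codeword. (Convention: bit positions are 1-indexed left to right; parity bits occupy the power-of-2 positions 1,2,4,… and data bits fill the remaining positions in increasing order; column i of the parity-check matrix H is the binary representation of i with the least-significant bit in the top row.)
Codeword c = d · G (mod 2), d = 11001111001:
  c[0] = d·G[:,0] = (11001111001)·(11011010101) mod 2 = 1+1+0+0+1+0+1+0+0+0+1 mod 2 = 1
  c[1] = d·G[:,1] = (11001111001)·(10110110011) mod 2 = 1+0+0+0+0+1+1+0+0+0+1 mod 2 = 0
  c[2] = d·G[:,2] = (11001111001)·(10000000000) mod 2 = 1+0+0+0+0+0+0+0+0+0+0 mod 2 = 1
  c[3] = d·G[:,3] = (11001111001)·(01110001111) mod 2 = 0+1+0+0+0+0+0+1+0+0+1 mod 2 = 1
  c[4] = d·G[:,4] = (11001111001)·(01000000000) mod 2 = 0+1+0+0+0+0+0+0+0+0+0 mod 2 = 1
  c[5] = d·G[:,5] = (11001111001)·(00100000000) mod 2 = 0+0+0+0+0+0+0+0+0+0+0 mod 2 = 0
  c[6] = d·G[:,6] = (11001111001)·(00010000000) mod 2 = 0+0+0+0+0+0+0+0+0+0+0 mod 2 = 0
  c[7] = d·G[:,7] = (11001111001)·(00001111111) mod 2 = 0+0+0+0+1+1+1+1+0+0+1 mod 2 = 1
  c[8] = d·G[:,8] = (11001111001)·(00001000000) mod 2 = 0+0+0+0+1+0+0+0+0+0+0 mod 2 = 1
  c[9] = d·G[:,9] = (11001111001)·(00000100000) mod 2 = 0+0+0+0+0+1+0+0+0+0+0 mod 2 = 1
  c[10] = d·G[:,10] = (11001111001)·(00000010000) mod 2 = 0+0+0+0+0+0+1+0+0+0+0 mod 2 = 1
  c[11] = d·G[:,11] = (11001111001)·(00000001000) mod 2 = 0+0+0+0+0+0+0+1+0+0+0 mod 2 = 1
  c[12] = d·G[:,12] = (11001111001)·(00000000100) mod 2 = 0+0+0+0+0+0+0+0+0+0+0 mod 2 = 0
  c[13] = d·G[:,13] = (11001111001)·(00000000010) mod 2 = 0+0+0+0+0+0+0+0+0+0+0 mod 2 = 0
  c[14] = d·G[:,14] = (11001111001)·(00000000001) mod 2 = 0+0+0+0+0+0+0+0+0+0+1 mod 2 = 1
Codeword = 101110011111001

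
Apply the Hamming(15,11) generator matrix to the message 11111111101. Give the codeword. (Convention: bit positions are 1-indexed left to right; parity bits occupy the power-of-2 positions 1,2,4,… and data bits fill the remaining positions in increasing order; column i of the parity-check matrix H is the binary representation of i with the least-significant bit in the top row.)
Codeword c = d · G (mod 2), d = 11111111101:
  c[0] = d·G[:,0] = (11111111101)·(11011010101) mod 2 = 1+1+0+1+1+0+1+0+1+0+1 mod 2 = 1
  c[1] = d·G[:,1] = (11111111101)·(10110110011) mod 2 = 1+0+1+1+0+1+1+0+0+0+1 mod 2 = 0
  c[2] = d·G[:,2] = (11111111101)·(10000000000) mod 2 = 1+0+0+0+0+0+0+0+0+0+0 mod 2 = 1
  c[3] = d·G[:,3] = (11111111101)·(01110001111) mod 2 = 0+1+1+1+0+0+0+1+1+0+1 mod 2 = 0
  c[4] = d·G[:,4] = (11111111101)·(01000000000) mod 2 = 0+1+0+0+0+0+0+0+0+0+0 mod 2 = 1
  c[5] = d·G[:,5] = (11111111101)·(00100000000) mod 2 = 0+0+1+0+0+0+0+0+0+0+0 mod 2 = 1
  c[6] = d·G[:,6] = (11111111101)·(00010000000) mod 2 = 0+0+0+1+0+0+0+0+0+0+0 mod 2 = 1
  c[7] = d·G[:,7] = (11111111101)·(00001111111) mod 2 = 0+0+0+0+1+1+1+1+1+0+1 mod 2 = 0
  c[8] = d·G[:,8] = (11111111101)·(00001000000) mod 2 = 0+0+0+0+1+0+0+0+0+0+0 mod 2 = 1
  c[9] = d·G[:,9] = (11111111101)·(00000100000) mod 2 = 0+0+0+0+0+1+0+0+0+0+0 mod 2 = 1
  c[10] = d·G[:,10] = (11111111101)·(00000010000) mod 2 = 0+0+0+0+0+0+1+0+0+0+0 mod 2 = 1
  c[11] = d·G[:,11] = (11111111101)·(00000001000) mod 2 = 0+0+0+0+0+0+0+1+0+0+0 mod 2 = 1
  c[12] = d·G[:,12] = (11111111101)·(00000000100) mod 2 = 0+0+0+0+0+0+0+0+1+0+0 mod 2 = 1
  c[13] = d·G[:,13] = (11111111101)·(00000000010) mod 2 = 0+0+0+0+0+0+0+0+0+0+0 mod 2 = 0
  c[14] = d·G[:,14] = (11111111101)·(00000000001) mod 2 = 0+0+0+0+0+0+0+0+0+0+1 mod 2 = 1
Codeword = 101011101111101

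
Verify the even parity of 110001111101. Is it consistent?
Sum of all bits: 1+1+0+0+0+1+1+1+1+1+0+1 = 8; 8 mod 2 = 0. Result is 0 → valid parity.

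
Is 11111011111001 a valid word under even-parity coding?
Sum of all bits: 1+1+1+1+1+0+1+1+1+1+1+0+0+1 = 11; 11 mod 2 = 1. Result is 1 → parity error detected.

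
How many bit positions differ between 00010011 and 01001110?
XOR = 01011101, count of 1s = 5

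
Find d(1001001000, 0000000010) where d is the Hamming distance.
XOR = 1001001010, count of 1s = 4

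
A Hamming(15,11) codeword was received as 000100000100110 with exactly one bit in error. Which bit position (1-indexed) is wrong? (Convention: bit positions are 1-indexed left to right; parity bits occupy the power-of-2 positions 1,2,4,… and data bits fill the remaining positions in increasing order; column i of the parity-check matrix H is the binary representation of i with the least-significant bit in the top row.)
Syndrome s = H · r^T (mod 2), r = 000100000100110:
  s[0] = (101010101010101)·(000100000100110) mod 2 = 0+0+0+0+0+0+0+0+0+0+0+0+1+0+0 mod 2 = 1
  s[1] = (011001100110011)·(000100000100110) mod 2 = 0+0+0+0+0+0+0+0+0+1+0+0+0+1+0 mod 2 = 0
  s[2] = (000111100001111)·(000100000100110) mod 2 = 0+0+0+1+0+0+0+0+0+0+0+0+1+1+0 mod 2 = 1
  s[3] = (000000011111111)·(000100000100110) mod 2 = 0+0+0+0+0+0+0+0+0+1+0+0+1+1+0 mod 2 = 1
Syndrome = 1011
Column i of H is the binary representation of i, so the syndrome is the binary index of the flipped bit.
Read s = 1011 with s[0] as LSB: 1·2^0 + 0·2^1 + 1·2^2 + 1·2^3 = 13.
Error is at bit position 13.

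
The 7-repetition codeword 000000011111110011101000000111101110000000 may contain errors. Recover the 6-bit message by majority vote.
Split into 7-bit blocks and majority-vote each:
  block 1 = 0000000: 0 ones, 7 zeros → 0
  block 2 = 1111111: 7 ones, 0 zeros → 1
  block 3 = 0011101: 4 ones, 3 zeros → 1
  block 4 = 0000001: 1 ones, 6 zeros → 0
  block 5 = 1110111: 6 ones, 1 zeros → 1
  block 6 = 0000000: 0 ones, 7 zeros → 0
Decoded = 011010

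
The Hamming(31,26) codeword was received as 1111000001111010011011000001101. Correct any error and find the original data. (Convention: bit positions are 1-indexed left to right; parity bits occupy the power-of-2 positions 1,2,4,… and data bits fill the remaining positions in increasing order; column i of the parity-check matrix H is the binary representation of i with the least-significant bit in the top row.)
Syndrome s = H · r^T (mod 2), r = 1111000001111010011011000001101:
  s[0] = (1010101010101010101010101010101)·(1111000001111010011011000001101) mod 2 = 1+0+1+0+0+0+0+0+0+0+1+0+1+0+1+0+0+0+1+0+1+0+0+0+0+0+0+0+1+0+1 mod 2 = 1
  s[1] = (0110011001100110011001100110011)·(1111000001111010011011000001101) mod 2 = 0+1+1+0+0+0+0+0+0+1+1+0+0+0+1+0+0+1+1+0+0+1+0+0+0+0+0+0+0+0+1 mod 2 = 1
  s[2] = (0001111000011110000111100001111)·(1111000001111010011011000001101) mod 2 = 0+0+0+1+0+0+0+0+0+0+0+1+1+0+1+0+0+0+0+0+1+1+0+0+0+0+0+1+1+0+1 mod 2 = 1
  s[3] = (0000000111111110000000011111111)·(1111000001111010011011000001101) mod 2 = 0+0+0+0+0+0+0+0+0+1+1+1+1+0+1+0+0+0+0+0+0+0+0+0+0+0+0+1+1+0+1 mod 2 = 0
  s[4] = (0000000000000001111111111111111)·(1111000001111010011011000001101) mod 2 = 0+0+0+0+0+0+0+0+0+0+0+0+0+0+0+0+0+1+1+0+1+1+0+0+0+0+0+1+1+0+1 mod 2 = 1
Syndrome = 11101
Column 23 of H equals this syndrome → error at bit 23 (1-indexed).
Flip bit 23: 1111000001111010011011000001101 → 1111000001111010011011100001101
Extract data bits at positions {3,5,6,7,9,10,11,12,13,14,15,17,18,19,20,21,22,23,24,25,26,27,28,29,30,31}: 10000111101011011100001101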